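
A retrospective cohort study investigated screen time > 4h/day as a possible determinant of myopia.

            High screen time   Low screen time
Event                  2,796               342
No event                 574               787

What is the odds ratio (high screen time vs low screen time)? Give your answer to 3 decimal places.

11.209

Reading the table with exposure as columns: a = 2796 (High screen time, case), b = 574 (High screen time, non-case), c = 342 (Low screen time, case), d = 787.
OR = (a·d)/(b·c) = (2796 × 787) / (574 × 342) = 2200452 / 196308 = 11.20918
The odds of myopia are about 11.21 times as high in the high screen time group.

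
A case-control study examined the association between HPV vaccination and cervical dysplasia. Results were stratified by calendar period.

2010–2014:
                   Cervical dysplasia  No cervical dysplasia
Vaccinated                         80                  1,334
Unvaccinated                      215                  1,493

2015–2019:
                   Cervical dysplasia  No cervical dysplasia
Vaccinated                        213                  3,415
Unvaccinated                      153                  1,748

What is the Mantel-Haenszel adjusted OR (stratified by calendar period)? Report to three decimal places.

OR_MH = Σ(aᵢdᵢ/nᵢ) / Σ(bᵢcᵢ/nᵢ), where nᵢ is the stratum total.
Stratum 1 (2010–2014): n = 3122; a·d/n = 80·1493/3122 = 38.2575; b·c/n = 1334·215/3122 = 91.8674
Stratum 2 (2015–2019): n = 5529; a·d/n = 213·1748/5529 = 67.3402; b·c/n = 3415·153/5529 = 94.5008
OR_MH = (38.2575 + 67.3402) / (91.8674 + 94.5008) = 105.5977 / 186.3682 = 0.56661

0.567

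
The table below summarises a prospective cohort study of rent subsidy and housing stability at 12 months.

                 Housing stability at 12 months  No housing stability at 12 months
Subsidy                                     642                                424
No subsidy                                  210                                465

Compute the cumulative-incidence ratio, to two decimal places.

Cells: a = 642, b = 424, c = 210, d = 465.
Risk in exposed = 642/1066 = 0.60225; risk in unexposed = 210/675 = 0.31111.
RR = 0.60225 / 0.31111 = 1.93581
The risk among the exposed is 1.94 times that among the unexposed.

1.94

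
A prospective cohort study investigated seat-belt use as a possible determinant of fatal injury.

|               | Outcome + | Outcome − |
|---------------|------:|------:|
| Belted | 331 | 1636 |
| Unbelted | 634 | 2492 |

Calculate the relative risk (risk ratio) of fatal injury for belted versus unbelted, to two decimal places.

0.83

Cells: a = 331, b = 1636, c = 634, d = 2492.
Risk in exposed = 331/1967 = 0.16828; risk in unexposed = 634/3126 = 0.20282.
RR = 0.16828 / 0.20282 = 0.82970
The risk is 17% lower among the exposed than among the unexposed.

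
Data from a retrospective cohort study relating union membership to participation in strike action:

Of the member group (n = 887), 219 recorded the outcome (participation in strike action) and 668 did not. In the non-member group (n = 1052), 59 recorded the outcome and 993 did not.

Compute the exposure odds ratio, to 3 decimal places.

From the description: a = 219, b = 668, c = 59, d = 993.
OR = (a·d)/(b·c) = (219 × 993) / (668 × 59) = 217467 / 39412 = 5.51779
The odds of participation in strike action are about 5.52 times as high in the member group.

5.518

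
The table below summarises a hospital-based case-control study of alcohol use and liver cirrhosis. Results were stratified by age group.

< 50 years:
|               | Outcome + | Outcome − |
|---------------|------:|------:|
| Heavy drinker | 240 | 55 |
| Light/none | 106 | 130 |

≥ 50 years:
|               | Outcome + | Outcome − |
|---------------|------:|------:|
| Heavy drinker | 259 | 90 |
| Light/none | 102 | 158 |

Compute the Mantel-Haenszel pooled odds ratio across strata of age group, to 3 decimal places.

4.834

OR_MH = Σ(aᵢdᵢ/nᵢ) / Σ(bᵢcᵢ/nᵢ), where nᵢ is the stratum total.
Stratum 1 (< 50 years): n = 531; a·d/n = 240·130/531 = 58.7571; b·c/n = 55·106/531 = 10.9793
Stratum 2 (≥ 50 years): n = 609; a·d/n = 259·158/609 = 67.1954; b·c/n = 90·102/609 = 15.0739
OR_MH = (58.7571 + 67.1954) / (10.9793 + 15.0739) = 125.9525 / 26.0532 = 4.83444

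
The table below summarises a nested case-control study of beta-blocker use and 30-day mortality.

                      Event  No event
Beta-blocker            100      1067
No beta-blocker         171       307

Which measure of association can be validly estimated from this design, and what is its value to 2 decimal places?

Cells: a = 100, b = 1067, c = 171, d = 307.
This is a nested case-control study: participants were sampled on outcome status, so risks in the source population cannot be estimated directly — relative risk is not valid here. The odds ratio is the appropriate measure.
OR = (a·d)/(b·c) = (100 × 307) / (1067 × 171) = 30700 / 182457 = 0.16826

0.17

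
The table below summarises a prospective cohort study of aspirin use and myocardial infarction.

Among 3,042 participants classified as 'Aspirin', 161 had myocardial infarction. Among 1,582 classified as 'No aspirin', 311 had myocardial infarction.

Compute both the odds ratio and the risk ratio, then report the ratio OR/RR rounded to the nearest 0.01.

From the description: a = 161, b = 2881, c = 311, d = 1271.
OR = (161·1271)/(2881·311) = 204631/895991 = 0.22839
Risk in exposed = 161/3042 = 0.05293; risk in unexposed = 311/1582 = 0.19659; RR = 0.26922
OR/RR = 0.22839 / 0.26922 = 0.84831
The outcome is not rare, so the OR lies further from 1 than the RR.

0.85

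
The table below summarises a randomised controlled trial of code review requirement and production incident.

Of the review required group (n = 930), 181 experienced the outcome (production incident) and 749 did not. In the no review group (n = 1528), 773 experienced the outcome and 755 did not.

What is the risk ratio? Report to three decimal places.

From the description: a = 181, b = 749, c = 773, d = 755.
Risk in exposed = 181/930 = 0.19462; risk in unexposed = 773/1528 = 0.50589.
RR = 0.19462 / 0.50589 = 0.38472
The risk is 62% lower among the exposed than among the unexposed.

0.385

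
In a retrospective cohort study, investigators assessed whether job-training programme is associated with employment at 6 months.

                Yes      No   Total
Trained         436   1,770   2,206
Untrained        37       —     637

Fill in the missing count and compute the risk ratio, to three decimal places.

The missing cell is in the unexposed row: 637 − 37 = 600.
So a = 436, b = 1770, c = 37, d = 600.
RR = [a/(a+b)] / [c/(c+d)] = (436/2206) / (37/637) = 0.19764/0.05808 = 3.40266

3.403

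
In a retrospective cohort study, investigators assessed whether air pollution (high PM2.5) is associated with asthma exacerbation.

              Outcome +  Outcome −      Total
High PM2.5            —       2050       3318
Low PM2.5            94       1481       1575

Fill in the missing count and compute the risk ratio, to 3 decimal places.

6.403

The missing cell is in the exposed row: 3318 − 2050 = 1268.
So a = 1268, b = 2050, c = 94, d = 1481.
RR = [a/(a+b)] / [c/(c+d)] = (1268/3318) / (94/1575) = 0.38216/0.05968 = 6.40318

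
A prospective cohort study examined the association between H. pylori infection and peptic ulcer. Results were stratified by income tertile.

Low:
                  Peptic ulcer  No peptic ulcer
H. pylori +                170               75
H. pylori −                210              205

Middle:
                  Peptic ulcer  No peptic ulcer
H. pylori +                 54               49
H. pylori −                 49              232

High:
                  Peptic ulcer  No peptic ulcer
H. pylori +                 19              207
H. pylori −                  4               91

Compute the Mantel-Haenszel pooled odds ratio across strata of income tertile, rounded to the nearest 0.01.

2.78

OR_MH = Σ(aᵢdᵢ/nᵢ) / Σ(bᵢcᵢ/nᵢ), where nᵢ is the stratum total.
Stratum 1 (Low): n = 660; a·d/n = 170·205/660 = 52.8030; b·c/n = 75·210/660 = 23.8636
Stratum 2 (Middle): n = 384; a·d/n = 54·232/384 = 32.6250; b·c/n = 49·49/384 = 6.2526
Stratum 3 (High): n = 321; a·d/n = 19·91/321 = 5.3863; b·c/n = 207·4/321 = 2.5794
OR_MH = (52.8030 + 32.6250 + 5.3863) / (23.8636 + 6.2526 + 2.5794) = 90.8143 / 32.6957 = 2.77756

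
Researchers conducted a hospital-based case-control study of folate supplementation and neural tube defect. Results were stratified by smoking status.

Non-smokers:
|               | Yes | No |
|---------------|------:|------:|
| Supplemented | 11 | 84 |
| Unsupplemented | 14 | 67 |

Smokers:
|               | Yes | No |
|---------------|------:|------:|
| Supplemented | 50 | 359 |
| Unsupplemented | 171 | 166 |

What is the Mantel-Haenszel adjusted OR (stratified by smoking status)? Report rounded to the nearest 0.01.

OR_MH = Σ(aᵢdᵢ/nᵢ) / Σ(bᵢcᵢ/nᵢ), where nᵢ is the stratum total.
Stratum 1 (Non-smokers): n = 176; a·d/n = 11·67/176 = 4.1875; b·c/n = 84·14/176 = 6.6818
Stratum 2 (Smokers): n = 746; a·d/n = 50·166/746 = 11.1260; b·c/n = 359·171/746 = 82.2909
OR_MH = (4.1875 + 11.1260) / (6.6818 + 82.2909) = 15.3135 / 88.9727 = 0.17211

0.17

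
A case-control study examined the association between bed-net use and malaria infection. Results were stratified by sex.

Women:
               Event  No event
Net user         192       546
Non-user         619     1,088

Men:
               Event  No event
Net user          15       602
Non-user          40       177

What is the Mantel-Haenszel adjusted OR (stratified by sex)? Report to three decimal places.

OR_MH = Σ(aᵢdᵢ/nᵢ) / Σ(bᵢcᵢ/nᵢ), where nᵢ is the stratum total.
Stratum 1 (Women): n = 2445; a·d/n = 192·1088/2445 = 85.4380; b·c/n = 546·619/2445 = 138.2307
Stratum 2 (Men): n = 834; a·d/n = 15·177/834 = 3.1835; b·c/n = 602·40/834 = 28.8729
OR_MH = (85.4380 + 3.1835) / (138.2307 + 28.8729) = 88.6215 / 167.1036 = 0.53034

0.530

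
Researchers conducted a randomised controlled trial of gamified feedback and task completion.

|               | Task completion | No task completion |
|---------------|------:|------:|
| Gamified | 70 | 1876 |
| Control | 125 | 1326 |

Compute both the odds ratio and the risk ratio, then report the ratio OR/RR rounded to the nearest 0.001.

0.948

Cells: a = 70, b = 1876, c = 125, d = 1326.
OR = (70·1326)/(1876·125) = 92820/234500 = 0.39582
Risk in exposed = 70/1946 = 0.03597; risk in unexposed = 125/1451 = 0.08615; RR = 0.41755
OR/RR = 0.39582 / 0.41755 = 0.94795
The outcome is rare in both groups, so OR ≈ RR (ratio near 1).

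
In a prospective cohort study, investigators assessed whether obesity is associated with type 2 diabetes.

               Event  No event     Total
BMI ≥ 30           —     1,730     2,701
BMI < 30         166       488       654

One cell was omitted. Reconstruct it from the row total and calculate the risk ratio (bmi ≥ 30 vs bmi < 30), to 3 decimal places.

The missing cell is in the exposed row: 2701 − 1730 = 971.
So a = 971, b = 1730, c = 166, d = 488.
RR = [a/(a+b)] / [c/(c+d)] = (971/2701) / (166/654) = 0.35950/0.25382 = 1.41633

1.416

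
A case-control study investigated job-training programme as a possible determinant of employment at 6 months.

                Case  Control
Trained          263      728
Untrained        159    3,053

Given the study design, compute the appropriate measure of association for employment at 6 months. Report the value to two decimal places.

6.94

Cells: a = 263, b = 728, c = 159, d = 3053.
This is a case-control study: participants were sampled on outcome status, so risks in the source population cannot be estimated directly — relative risk is not valid here. The odds ratio is the appropriate measure.
OR = (a·d)/(b·c) = (263 × 3053) / (728 × 159) = 802939 / 115752 = 6.93672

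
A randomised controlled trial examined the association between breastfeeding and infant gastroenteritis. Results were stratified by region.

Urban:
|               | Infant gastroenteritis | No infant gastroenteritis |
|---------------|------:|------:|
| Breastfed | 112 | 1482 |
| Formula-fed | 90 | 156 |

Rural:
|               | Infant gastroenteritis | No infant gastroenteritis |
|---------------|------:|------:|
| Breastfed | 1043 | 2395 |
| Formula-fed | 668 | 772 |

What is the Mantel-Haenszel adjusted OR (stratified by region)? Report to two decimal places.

OR_MH = Σ(aᵢdᵢ/nᵢ) / Σ(bᵢcᵢ/nᵢ), where nᵢ is the stratum total.
Stratum 1 (Urban): n = 1840; a·d/n = 112·156/1840 = 9.4957; b·c/n = 1482·90/1840 = 72.4891
Stratum 2 (Rural): n = 4878; a·d/n = 1043·772/4878 = 165.0668; b·c/n = 2395·668/4878 = 327.9746
OR_MH = (9.4957 + 165.0668) / (72.4891 + 327.9746) = 174.5625 / 400.4637 = 0.43590

0.44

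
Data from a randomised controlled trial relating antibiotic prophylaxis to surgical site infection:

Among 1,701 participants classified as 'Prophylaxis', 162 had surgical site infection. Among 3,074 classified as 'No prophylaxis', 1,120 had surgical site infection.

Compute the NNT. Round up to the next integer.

Risk in treated group = 162/1701 = 0.09524; risk in control = 1120/3074 = 0.36435.
Absolute risk reduction = 0.36435 − 0.09524 = 0.26911
NNT = 1 / ARR = 1 / 0.26911 = 3.716 → round up → 4

4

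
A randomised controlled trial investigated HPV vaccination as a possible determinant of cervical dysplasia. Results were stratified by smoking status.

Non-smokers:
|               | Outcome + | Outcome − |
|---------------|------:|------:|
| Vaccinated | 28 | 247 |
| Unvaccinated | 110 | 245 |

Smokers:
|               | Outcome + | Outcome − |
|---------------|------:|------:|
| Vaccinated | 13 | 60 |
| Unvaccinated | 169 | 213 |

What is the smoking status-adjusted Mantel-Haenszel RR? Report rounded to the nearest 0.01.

RR_MH = Σ(aᵢ·n₀ᵢ/nᵢ) / Σ(cᵢ·n₁ᵢ/nᵢ), with n₁ᵢ = aᵢ+bᵢ (exposed), n₀ᵢ = cᵢ+dᵢ (unexposed), nᵢ = n₁ᵢ+n₀ᵢ.
Stratum 1 (Non-smokers): n₁ = 275, n₀ = 355, n = 630; a·n₀/n = 28·355/630 = 15.7778; c·n₁/n = 110·275/630 = 48.0159
Stratum 2 (Smokers): n₁ = 73, n₀ = 382, n = 455; a·n₀/n = 13·382/455 = 10.9143; c·n₁/n = 169·73/455 = 27.1143
RR_MH = (15.7778 + 10.9143) / (48.0159 + 27.1143) = 26.6921 / 75.1302 = 0.35528

0.36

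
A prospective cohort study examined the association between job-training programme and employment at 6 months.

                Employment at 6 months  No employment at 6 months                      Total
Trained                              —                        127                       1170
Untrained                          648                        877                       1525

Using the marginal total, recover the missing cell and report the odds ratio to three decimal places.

The missing cell is in the exposed row: 1170 − 127 = 1043.
So a = 1043, b = 127, c = 648, d = 877.
OR = (a·d)/(b·c) = (1043 × 877) / (127 × 648) = 914711 / 82296 = 11.11489

11.115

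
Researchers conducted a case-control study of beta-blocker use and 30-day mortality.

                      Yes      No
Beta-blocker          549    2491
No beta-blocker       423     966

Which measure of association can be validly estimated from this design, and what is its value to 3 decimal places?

Cells: a = 549, b = 2491, c = 423, d = 966.
This is a case-control study: participants were sampled on outcome status, so risks in the source population cannot be estimated directly — relative risk is not valid here. The odds ratio is the appropriate measure.
OR = (a·d)/(b·c) = (549 × 966) / (2491 × 423) = 530334 / 1053693 = 0.50331

0.503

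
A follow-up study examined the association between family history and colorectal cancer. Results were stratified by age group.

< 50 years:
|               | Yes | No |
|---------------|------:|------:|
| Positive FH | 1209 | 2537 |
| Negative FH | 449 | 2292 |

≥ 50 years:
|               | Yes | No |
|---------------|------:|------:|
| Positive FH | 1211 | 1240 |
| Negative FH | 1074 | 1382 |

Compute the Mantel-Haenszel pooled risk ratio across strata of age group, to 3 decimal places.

1.404

RR_MH = Σ(aᵢ·n₀ᵢ/nᵢ) / Σ(cᵢ·n₁ᵢ/nᵢ), with n₁ᵢ = aᵢ+bᵢ (exposed), n₀ᵢ = cᵢ+dᵢ (unexposed), nᵢ = n₁ᵢ+n₀ᵢ.
Stratum 1 (< 50 years): n₁ = 3746, n₀ = 2741, n = 6487; a·n₀/n = 1209·2741/6487 = 510.8477; c·n₁/n = 449·3746/6487 = 259.2807
Stratum 2 (≥ 50 years): n₁ = 2451, n₀ = 2456, n = 4907; a·n₀/n = 1211·2456/4907 = 606.1170; c·n₁/n = 1074·2451/4907 = 536.4528
RR_MH = (510.8477 + 606.1170) / (259.2807 + 536.4528) = 1116.9647 / 795.7335 = 1.40369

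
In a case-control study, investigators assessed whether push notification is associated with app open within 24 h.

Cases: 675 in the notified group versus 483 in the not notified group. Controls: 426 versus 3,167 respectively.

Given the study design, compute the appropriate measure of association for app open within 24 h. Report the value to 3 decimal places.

10.390

From the description: a = 675, b = 426, c = 483, d = 3167.
This is a case-control study: participants were sampled on outcome status, so risks in the source population cannot be estimated directly — relative risk is not valid here. The odds ratio is the appropriate measure.
OR = (a·d)/(b·c) = (675 × 3167) / (426 × 483) = 2137725 / 205758 = 10.38951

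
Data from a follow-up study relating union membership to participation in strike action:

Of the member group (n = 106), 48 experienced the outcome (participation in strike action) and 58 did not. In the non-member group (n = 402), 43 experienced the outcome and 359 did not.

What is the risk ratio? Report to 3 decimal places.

From the description: a = 48, b = 58, c = 43, d = 359.
Risk in exposed = 48/106 = 0.45283; risk in unexposed = 43/402 = 0.10697.
RR = 0.45283 / 0.10697 = 4.23344
The risk among the exposed is 4.23 times that among the unexposed.

4.233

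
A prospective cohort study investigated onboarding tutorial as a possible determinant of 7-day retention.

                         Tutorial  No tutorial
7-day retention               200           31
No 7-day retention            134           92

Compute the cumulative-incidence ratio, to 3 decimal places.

2.376

Reading the table with exposure as columns: a = 200 (Tutorial, case), b = 134 (Tutorial, non-case), c = 31 (No tutorial, case), d = 92.
Risk in exposed = 200/334 = 0.59880; risk in unexposed = 31/123 = 0.25203.
RR = 0.59880 / 0.25203 = 2.37589
The risk among the exposed is 2.38 times that among the unexposed.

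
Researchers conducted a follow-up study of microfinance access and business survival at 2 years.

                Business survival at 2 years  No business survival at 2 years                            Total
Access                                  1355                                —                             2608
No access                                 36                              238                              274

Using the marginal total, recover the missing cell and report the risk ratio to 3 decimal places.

3.954

The missing cell is in the exposed row: 2608 − 1355 = 1253.
So a = 1355, b = 1253, c = 36, d = 238.
RR = [a/(a+b)] / [c/(c+d)] = (1355/2608) / (36/274) = 0.51956/0.13139 = 3.95439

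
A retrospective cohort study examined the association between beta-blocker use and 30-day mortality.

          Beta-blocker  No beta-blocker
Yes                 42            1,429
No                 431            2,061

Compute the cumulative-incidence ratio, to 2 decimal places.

Reading the table with exposure as columns: a = 42 (Beta-blocker, case), b = 431 (Beta-blocker, non-case), c = 1429 (No beta-blocker, case), d = 2061.
Risk in exposed = 42/473 = 0.08879; risk in unexposed = 1429/3490 = 0.40946.
RR = 0.08879 / 0.40946 = 0.21686
The risk is 78% lower among the exposed than among the unexposed.

0.22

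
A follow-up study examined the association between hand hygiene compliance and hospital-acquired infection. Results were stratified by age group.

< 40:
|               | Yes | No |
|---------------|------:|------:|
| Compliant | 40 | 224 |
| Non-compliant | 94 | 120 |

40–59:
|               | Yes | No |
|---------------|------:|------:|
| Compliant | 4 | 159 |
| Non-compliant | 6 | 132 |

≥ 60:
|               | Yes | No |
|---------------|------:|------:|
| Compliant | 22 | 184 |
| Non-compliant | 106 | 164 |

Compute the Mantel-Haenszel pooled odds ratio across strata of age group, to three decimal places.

OR_MH = Σ(aᵢdᵢ/nᵢ) / Σ(bᵢcᵢ/nᵢ), where nᵢ is the stratum total.
Stratum 1 (< 40): n = 478; a·d/n = 40·120/478 = 10.0418; b·c/n = 224·94/478 = 44.0502
Stratum 2 (40–59): n = 301; a·d/n = 4·132/301 = 1.7542; b·c/n = 159·6/301 = 3.1694
Stratum 3 (≥ 60): n = 476; a·d/n = 22·164/476 = 7.5798; b·c/n = 184·106/476 = 40.9748
OR_MH = (10.0418 + 1.7542 + 7.5798) / (44.0502 + 3.1694 + 40.9748) = 19.3758 / 88.1944 = 0.21969

0.220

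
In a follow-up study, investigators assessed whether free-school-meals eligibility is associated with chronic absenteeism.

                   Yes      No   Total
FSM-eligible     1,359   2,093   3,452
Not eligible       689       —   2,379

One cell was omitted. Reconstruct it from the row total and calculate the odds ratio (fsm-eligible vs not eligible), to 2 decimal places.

The missing cell is in the unexposed row: 2379 − 689 = 1690.
So a = 1359, b = 2093, c = 689, d = 1690.
OR = (a·d)/(b·c) = (1359 × 1690) / (2093 × 689) = 2296710 / 1442077 = 1.59264

1.59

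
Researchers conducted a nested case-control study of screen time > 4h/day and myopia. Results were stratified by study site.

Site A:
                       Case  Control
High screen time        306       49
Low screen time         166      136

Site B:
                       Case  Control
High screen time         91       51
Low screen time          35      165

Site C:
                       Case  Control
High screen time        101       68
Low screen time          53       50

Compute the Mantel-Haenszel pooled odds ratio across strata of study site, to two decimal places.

4.08

OR_MH = Σ(aᵢdᵢ/nᵢ) / Σ(bᵢcᵢ/nᵢ), where nᵢ is the stratum total.
Stratum 1 (Site A): n = 657; a·d/n = 306·136/657 = 63.3425; b·c/n = 49·166/657 = 12.3805
Stratum 2 (Site B): n = 342; a·d/n = 91·165/342 = 43.9035; b·c/n = 51·35/342 = 5.2193
Stratum 3 (Site C): n = 272; a·d/n = 101·50/272 = 18.5662; b·c/n = 68·53/272 = 13.2500
OR_MH = (63.3425 + 43.9035 + 18.5662) / (12.3805 + 5.2193 + 13.2500) = 125.8122 / 30.8498 = 4.07821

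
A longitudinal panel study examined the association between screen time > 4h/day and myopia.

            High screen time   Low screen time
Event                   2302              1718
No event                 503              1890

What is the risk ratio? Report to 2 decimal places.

1.72

Reading the table with exposure as columns: a = 2302 (High screen time, case), b = 503 (High screen time, non-case), c = 1718 (Low screen time, case), d = 1890.
Risk in exposed = 2302/2805 = 0.82068; risk in unexposed = 1718/3608 = 0.47616.
RR = 0.82068 / 0.47616 = 1.72352
The risk among the exposed is 1.72 times that among the unexposed.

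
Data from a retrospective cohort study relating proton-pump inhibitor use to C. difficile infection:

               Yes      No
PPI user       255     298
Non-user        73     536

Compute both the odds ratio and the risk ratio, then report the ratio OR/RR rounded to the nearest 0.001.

1.633

Cells: a = 255, b = 298, c = 73, d = 536.
OR = (255·536)/(298·73) = 136680/21754 = 6.28298
Risk in exposed = 255/553 = 0.46112; risk in unexposed = 73/609 = 0.11987; RR = 3.84689
OR/RR = 6.28298 / 3.84689 = 1.63326
The outcome is not rare, so the OR lies further from 1 than the RR.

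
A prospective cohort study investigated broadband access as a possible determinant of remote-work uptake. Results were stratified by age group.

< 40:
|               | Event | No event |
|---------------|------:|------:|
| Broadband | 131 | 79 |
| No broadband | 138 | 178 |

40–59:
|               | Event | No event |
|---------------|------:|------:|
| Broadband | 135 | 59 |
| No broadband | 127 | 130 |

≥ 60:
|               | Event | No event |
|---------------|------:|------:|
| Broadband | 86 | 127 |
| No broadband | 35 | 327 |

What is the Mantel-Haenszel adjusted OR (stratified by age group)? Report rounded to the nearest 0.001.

2.932

OR_MH = Σ(aᵢdᵢ/nᵢ) / Σ(bᵢcᵢ/nᵢ), where nᵢ is the stratum total.
Stratum 1 (< 40): n = 526; a·d/n = 131·178/526 = 44.3308; b·c/n = 79·138/526 = 20.7262
Stratum 2 (40–59): n = 451; a·d/n = 135·130/451 = 38.9135; b·c/n = 59·127/451 = 16.6142
Stratum 3 (≥ 60): n = 575; a·d/n = 86·327/575 = 48.9078; b·c/n = 127·35/575 = 7.7304
OR_MH = (44.3308 + 38.9135 + 48.9078) / (20.7262 + 16.6142 + 7.7304) = 132.1522 / 45.0709 = 2.93210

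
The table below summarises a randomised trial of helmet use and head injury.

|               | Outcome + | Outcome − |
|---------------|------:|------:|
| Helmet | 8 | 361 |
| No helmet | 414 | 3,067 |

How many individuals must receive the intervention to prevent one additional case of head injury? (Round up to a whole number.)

Risk in treated group = 8/369 = 0.02168; risk in control = 414/3481 = 0.11893.
Absolute risk reduction = 0.11893 − 0.02168 = 0.09725
NNT = 1 / ARR = 1 / 0.09725 = 10.283 → round up → 11

11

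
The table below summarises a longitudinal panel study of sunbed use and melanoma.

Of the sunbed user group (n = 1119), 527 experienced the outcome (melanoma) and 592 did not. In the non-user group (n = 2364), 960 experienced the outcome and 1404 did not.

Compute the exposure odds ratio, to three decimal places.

From the description: a = 527, b = 592, c = 960, d = 1404.
OR = (a·d)/(b·c) = (527 × 1404) / (592 × 960) = 739908 / 568320 = 1.30192
The odds of melanoma are about 1.30 times as high in the sunbed user group.

1.302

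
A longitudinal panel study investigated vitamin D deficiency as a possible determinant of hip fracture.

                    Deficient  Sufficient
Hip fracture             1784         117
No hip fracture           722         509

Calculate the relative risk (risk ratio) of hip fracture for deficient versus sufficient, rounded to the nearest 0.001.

3.809

Reading the table with exposure as columns: a = 1784 (Deficient, case), b = 722 (Deficient, non-case), c = 117 (Sufficient, case), d = 509.
Risk in exposed = 1784/2506 = 0.71189; risk in unexposed = 117/626 = 0.18690.
RR = 0.71189 / 0.18690 = 3.80892
The risk among the exposed is 3.81 times that among the unexposed.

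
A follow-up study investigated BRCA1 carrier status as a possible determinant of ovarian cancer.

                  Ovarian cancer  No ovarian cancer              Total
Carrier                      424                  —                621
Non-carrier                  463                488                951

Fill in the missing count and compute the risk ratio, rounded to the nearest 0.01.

The missing cell is in the exposed row: 621 − 424 = 197.
So a = 424, b = 197, c = 463, d = 488.
RR = [a/(a+b)] / [c/(c+d)] = (424/621) / (463/951) = 0.68277/0.48686 = 1.40241

1.40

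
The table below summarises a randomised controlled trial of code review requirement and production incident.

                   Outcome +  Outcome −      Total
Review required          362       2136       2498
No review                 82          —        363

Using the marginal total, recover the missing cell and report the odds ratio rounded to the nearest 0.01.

The missing cell is in the unexposed row: 363 − 82 = 281.
So a = 362, b = 2136, c = 82, d = 281.
OR = (a·d)/(b·c) = (362 × 281) / (2136 × 82) = 101722 / 175152 = 0.58076

0.58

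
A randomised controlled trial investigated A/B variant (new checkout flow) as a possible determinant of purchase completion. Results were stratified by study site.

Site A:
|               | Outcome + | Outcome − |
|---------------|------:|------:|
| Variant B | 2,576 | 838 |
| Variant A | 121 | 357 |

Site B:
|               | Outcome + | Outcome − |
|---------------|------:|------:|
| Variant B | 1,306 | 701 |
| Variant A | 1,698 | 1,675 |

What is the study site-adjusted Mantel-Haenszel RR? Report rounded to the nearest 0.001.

RR_MH = Σ(aᵢ·n₀ᵢ/nᵢ) / Σ(cᵢ·n₁ᵢ/nᵢ), with n₁ᵢ = aᵢ+bᵢ (exposed), n₀ᵢ = cᵢ+dᵢ (unexposed), nᵢ = n₁ᵢ+n₀ᵢ.
Stratum 1 (Site A): n₁ = 3414, n₀ = 478, n = 3892; a·n₀/n = 2576·478/3892 = 316.3741; c·n₁/n = 121·3414/3892 = 106.1393
Stratum 2 (Site B): n₁ = 2007, n₀ = 3373, n = 5380; a·n₀/n = 1306·3373/5380 = 818.7989; c·n₁/n = 1698·2007/5380 = 633.4361
RR_MH = (316.3741 + 818.7989) / (106.1393 + 633.4361) = 1135.1730 / 739.5753 = 1.53490

1.535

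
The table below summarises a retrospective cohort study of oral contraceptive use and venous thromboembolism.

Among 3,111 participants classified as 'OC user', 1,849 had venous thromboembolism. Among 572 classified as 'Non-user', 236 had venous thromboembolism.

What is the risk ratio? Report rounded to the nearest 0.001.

From the description: a = 1849, b = 1262, c = 236, d = 336.
Risk in exposed = 1849/3111 = 0.59434; risk in unexposed = 236/572 = 0.41259.
RR = 0.59434 / 0.41259 = 1.44053
The risk among the exposed is 1.44 times that among the unexposed.

1.441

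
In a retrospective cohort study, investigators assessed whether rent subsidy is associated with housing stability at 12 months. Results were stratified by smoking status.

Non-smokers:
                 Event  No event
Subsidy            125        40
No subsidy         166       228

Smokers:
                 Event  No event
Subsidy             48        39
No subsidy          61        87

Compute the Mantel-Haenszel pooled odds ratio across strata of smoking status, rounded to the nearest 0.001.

OR_MH = Σ(aᵢdᵢ/nᵢ) / Σ(bᵢcᵢ/nᵢ), where nᵢ is the stratum total.
Stratum 1 (Non-smokers): n = 559; a·d/n = 125·228/559 = 50.9839; b·c/n = 40·166/559 = 11.8784
Stratum 2 (Smokers): n = 235; a·d/n = 48·87/235 = 17.7702; b·c/n = 39·61/235 = 10.1234
OR_MH = (50.9839 + 17.7702) / (11.8784 + 10.1234) = 68.7541 / 22.0018 = 3.12494

3.125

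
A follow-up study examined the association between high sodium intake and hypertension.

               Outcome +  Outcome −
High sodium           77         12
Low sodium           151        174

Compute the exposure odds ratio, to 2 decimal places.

7.39

Cells: a = 77, b = 12, c = 151, d = 174.
OR = (a·d)/(b·c) = (77 × 174) / (12 × 151) = 13398 / 1812 = 7.39404
The odds of hypertension are about 7.39 times as high in the high sodium group.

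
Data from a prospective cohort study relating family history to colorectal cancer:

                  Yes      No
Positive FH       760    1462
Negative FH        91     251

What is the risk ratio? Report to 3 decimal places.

Cells: a = 760, b = 1462, c = 91, d = 251.
Risk in exposed = 760/2222 = 0.34203; risk in unexposed = 91/342 = 0.26608.
RR = 0.34203 / 0.26608 = 1.28545
The risk among the exposed is 1.29 times that among the unexposed.

1.285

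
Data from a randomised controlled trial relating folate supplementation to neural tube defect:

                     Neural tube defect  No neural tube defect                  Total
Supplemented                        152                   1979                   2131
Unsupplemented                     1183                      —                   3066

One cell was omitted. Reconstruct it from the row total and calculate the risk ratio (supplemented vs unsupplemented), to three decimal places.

The missing cell is in the unexposed row: 3066 − 1183 = 1883.
So a = 152, b = 1979, c = 1183, d = 1883.
RR = [a/(a+b)] / [c/(c+d)] = (152/2131) / (1183/3066) = 0.07133/0.38584 = 0.18486

0.185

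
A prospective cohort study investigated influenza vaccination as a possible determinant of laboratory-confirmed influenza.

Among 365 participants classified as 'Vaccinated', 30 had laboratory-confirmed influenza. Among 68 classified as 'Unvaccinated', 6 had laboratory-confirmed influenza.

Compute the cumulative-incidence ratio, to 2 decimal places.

From the description: a = 30, b = 335, c = 6, d = 62.
Risk in exposed = 30/365 = 0.08219; risk in unexposed = 6/68 = 0.08824.
RR = 0.08219 / 0.08824 = 0.93151
The risk is 7% lower among the exposed than among the unexposed.

0.93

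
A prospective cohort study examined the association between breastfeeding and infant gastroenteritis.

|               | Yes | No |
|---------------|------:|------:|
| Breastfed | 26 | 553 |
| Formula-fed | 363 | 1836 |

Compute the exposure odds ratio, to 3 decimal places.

Cells: a = 26, b = 553, c = 363, d = 1836.
OR = (a·d)/(b·c) = (26 × 1836) / (553 × 363) = 47736 / 200739 = 0.23780
Exposure is associated with lower odds of infant gastroenteritis (OR = 0.24 < 1).

0.238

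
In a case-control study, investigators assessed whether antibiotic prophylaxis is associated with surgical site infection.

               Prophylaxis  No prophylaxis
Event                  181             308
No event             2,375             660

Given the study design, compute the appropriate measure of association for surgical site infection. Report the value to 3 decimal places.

0.163

Reading the table with exposure as columns: a = 181 (Prophylaxis, case), b = 2375 (Prophylaxis, non-case), c = 308 (No prophylaxis, case), d = 660.
This is a case-control study: participants were sampled on outcome status, so risks in the source population cannot be estimated directly — relative risk is not valid here. The odds ratio is the appropriate measure.
OR = (a·d)/(b·c) = (181 × 660) / (2375 × 308) = 119460 / 731500 = 0.16331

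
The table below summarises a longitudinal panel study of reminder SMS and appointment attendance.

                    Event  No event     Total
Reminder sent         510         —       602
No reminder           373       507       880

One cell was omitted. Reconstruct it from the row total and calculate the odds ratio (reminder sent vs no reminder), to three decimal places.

7.535

The missing cell is in the exposed row: 602 − 510 = 92.
So a = 510, b = 92, c = 373, d = 507.
OR = (a·d)/(b·c) = (510 × 507) / (92 × 373) = 258570 / 34316 = 7.53497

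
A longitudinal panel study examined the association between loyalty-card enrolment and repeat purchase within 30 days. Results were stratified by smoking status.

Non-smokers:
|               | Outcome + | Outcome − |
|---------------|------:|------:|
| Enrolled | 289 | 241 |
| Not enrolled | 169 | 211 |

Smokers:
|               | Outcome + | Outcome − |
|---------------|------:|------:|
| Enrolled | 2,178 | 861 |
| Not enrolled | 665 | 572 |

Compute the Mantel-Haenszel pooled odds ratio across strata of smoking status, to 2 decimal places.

OR_MH = Σ(aᵢdᵢ/nᵢ) / Σ(bᵢcᵢ/nᵢ), where nᵢ is the stratum total.
Stratum 1 (Non-smokers): n = 910; a·d/n = 289·211/910 = 67.0099; b·c/n = 241·169/910 = 44.7571
Stratum 2 (Smokers): n = 4276; a·d/n = 2178·572/4276 = 291.3508; b·c/n = 861·665/4276 = 133.9020
OR_MH = (67.0099 + 291.3508) / (44.7571 + 133.9020) = 358.3607 / 178.6592 = 2.00583

2.01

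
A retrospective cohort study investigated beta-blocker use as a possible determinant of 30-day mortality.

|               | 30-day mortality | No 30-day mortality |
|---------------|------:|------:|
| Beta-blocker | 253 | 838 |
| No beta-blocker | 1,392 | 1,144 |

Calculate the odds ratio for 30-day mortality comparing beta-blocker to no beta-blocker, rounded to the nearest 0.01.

0.25

Cells: a = 253, b = 838, c = 1392, d = 1144.
OR = (a·d)/(b·c) = (253 × 1144) / (838 × 1392) = 289432 / 1166496 = 0.24812
Exposure is associated with lower odds of 30-day mortality (OR = 0.25 < 1).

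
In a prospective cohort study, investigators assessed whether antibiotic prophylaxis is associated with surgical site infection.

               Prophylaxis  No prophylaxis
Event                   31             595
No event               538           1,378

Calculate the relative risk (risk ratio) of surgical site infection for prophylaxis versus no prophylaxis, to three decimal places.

Reading the table with exposure as columns: a = 31 (Prophylaxis, case), b = 538 (Prophylaxis, non-case), c = 595 (No prophylaxis, case), d = 1378.
Risk in exposed = 31/569 = 0.05448; risk in unexposed = 595/1973 = 0.30157.
RR = 0.05448 / 0.30157 = 0.18066
The risk is 82% lower among the exposed than among the unexposed.

0.181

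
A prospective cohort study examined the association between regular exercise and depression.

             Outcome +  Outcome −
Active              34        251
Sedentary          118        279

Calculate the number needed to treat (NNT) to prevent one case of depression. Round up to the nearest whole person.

Risk in treated group = 34/285 = 0.11930; risk in control = 118/397 = 0.29723.
Absolute risk reduction = 0.29723 − 0.11930 = 0.17793
NNT = 1 / ARR = 1 / 0.17793 = 5.620 → round up → 6

6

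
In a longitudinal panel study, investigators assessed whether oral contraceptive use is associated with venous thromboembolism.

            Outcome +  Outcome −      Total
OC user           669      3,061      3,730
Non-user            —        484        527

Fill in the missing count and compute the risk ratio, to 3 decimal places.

2.198

The missing cell is in the unexposed row: 527 − 484 = 43.
So a = 669, b = 3061, c = 43, d = 484.
RR = [a/(a+b)] / [c/(c+d)] = (669/3730) / (43/527) = 0.17936/0.08159 = 2.19816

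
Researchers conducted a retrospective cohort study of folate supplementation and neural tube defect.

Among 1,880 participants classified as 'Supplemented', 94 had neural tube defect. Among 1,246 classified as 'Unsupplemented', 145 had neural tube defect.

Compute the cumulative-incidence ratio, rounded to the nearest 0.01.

0.43

From the description: a = 94, b = 1786, c = 145, d = 1101.
Risk in exposed = 94/1880 = 0.05000; risk in unexposed = 145/1246 = 0.11637.
RR = 0.05000 / 0.11637 = 0.42966
The risk is 57% lower among the exposed than among the unexposed.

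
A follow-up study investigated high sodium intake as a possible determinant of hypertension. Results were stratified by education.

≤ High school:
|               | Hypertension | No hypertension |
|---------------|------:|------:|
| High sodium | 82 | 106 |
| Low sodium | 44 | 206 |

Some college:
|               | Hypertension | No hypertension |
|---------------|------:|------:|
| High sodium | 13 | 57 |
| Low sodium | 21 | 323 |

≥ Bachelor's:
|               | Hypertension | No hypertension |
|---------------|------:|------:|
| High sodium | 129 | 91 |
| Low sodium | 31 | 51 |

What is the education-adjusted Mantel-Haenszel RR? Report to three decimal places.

2.058

RR_MH = Σ(aᵢ·n₀ᵢ/nᵢ) / Σ(cᵢ·n₁ᵢ/nᵢ), with n₁ᵢ = aᵢ+bᵢ (exposed), n₀ᵢ = cᵢ+dᵢ (unexposed), nᵢ = n₁ᵢ+n₀ᵢ.
Stratum 1 (≤ High school): n₁ = 188, n₀ = 250, n = 438; a·n₀/n = 82·250/438 = 46.8037; c·n₁/n = 44·188/438 = 18.8858
Stratum 2 (Some college): n₁ = 70, n₀ = 344, n = 414; a·n₀/n = 13·344/414 = 10.8019; c·n₁/n = 21·70/414 = 3.5507
Stratum 3 (≥ Bachelor's): n₁ = 220, n₀ = 82, n = 302; a·n₀/n = 129·82/302 = 35.0265; c·n₁/n = 31·220/302 = 22.5828
RR_MH = (46.8037 + 10.8019 + 35.0265) / (18.8858 + 3.5507 + 22.5828) = 92.6321 / 45.0194 = 2.05761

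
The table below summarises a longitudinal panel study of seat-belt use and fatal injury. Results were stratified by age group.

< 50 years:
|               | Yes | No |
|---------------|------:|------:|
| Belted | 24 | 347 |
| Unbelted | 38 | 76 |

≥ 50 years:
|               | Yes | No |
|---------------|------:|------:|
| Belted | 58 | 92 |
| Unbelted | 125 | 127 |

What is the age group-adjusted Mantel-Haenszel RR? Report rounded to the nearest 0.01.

0.55

RR_MH = Σ(aᵢ·n₀ᵢ/nᵢ) / Σ(cᵢ·n₁ᵢ/nᵢ), with n₁ᵢ = aᵢ+bᵢ (exposed), n₀ᵢ = cᵢ+dᵢ (unexposed), nᵢ = n₁ᵢ+n₀ᵢ.
Stratum 1 (< 50 years): n₁ = 371, n₀ = 114, n = 485; a·n₀/n = 24·114/485 = 5.6412; c·n₁/n = 38·371/485 = 29.0680
Stratum 2 (≥ 50 years): n₁ = 150, n₀ = 252, n = 402; a·n₀/n = 58·252/402 = 36.3582; c·n₁/n = 125·150/402 = 46.6418
RR_MH = (5.6412 + 36.3582) / (29.0680 + 46.6418) = 41.9994 / 75.7098 = 0.55474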